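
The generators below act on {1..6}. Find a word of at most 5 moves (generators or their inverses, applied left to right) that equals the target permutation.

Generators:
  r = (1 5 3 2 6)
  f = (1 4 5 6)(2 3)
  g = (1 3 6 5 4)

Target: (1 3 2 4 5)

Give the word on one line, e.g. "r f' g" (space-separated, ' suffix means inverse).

f' r' f'

  after f': (1 6 5 4)(2 3)
  after r': (1 2 5 4 6)
  after f': (1 3 2 4 5)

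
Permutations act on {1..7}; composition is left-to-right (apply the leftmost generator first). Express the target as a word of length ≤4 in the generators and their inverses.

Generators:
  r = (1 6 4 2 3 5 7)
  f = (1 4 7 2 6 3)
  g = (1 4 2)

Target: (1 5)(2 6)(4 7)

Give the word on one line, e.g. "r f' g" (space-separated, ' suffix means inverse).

f f r' f

  after f: (1 4 7 2 6 3)
  after f: (1 7 6)(2 3 4)
  after r': (1 5 3 6 7)
  after f: (1 5)(2 6)(4 7)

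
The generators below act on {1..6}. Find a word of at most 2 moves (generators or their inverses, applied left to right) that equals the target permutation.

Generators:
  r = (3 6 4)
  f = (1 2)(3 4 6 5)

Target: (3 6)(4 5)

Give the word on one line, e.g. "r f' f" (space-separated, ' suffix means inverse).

  after f: (1 2)(3 4 6 5)
  after f: (3 6)(4 5)

f f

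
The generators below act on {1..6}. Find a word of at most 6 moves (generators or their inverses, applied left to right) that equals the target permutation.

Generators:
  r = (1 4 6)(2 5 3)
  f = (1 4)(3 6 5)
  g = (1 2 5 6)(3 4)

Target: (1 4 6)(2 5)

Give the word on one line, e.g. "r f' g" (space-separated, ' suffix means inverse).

  after g': (1 6 5 2)(3 4)
  after f: (1 5 2 4 6 3)
  after r: (1 3 4)(2 6)
  after g': (1 4 6)(2 5)

g' f r g'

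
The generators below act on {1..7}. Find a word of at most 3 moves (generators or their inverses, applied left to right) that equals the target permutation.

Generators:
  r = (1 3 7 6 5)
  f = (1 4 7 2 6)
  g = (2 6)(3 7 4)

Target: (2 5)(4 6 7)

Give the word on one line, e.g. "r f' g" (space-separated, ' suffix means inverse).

r' g' r

  after r': (1 5 6 7 3)
  after g': (1 5 2 6 3)(4 7)
  after r: (2 5)(4 6 7)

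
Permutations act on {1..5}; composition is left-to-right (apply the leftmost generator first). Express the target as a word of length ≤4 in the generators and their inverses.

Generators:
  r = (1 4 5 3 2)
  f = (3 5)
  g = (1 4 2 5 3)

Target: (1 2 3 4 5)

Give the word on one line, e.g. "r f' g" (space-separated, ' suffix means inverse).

g f' f' g

  after g: (1 4 2 5 3)
  after f': (1 4 2 3)
  after f': (1 4 2 5 3)
  after g: (1 2 3 4 5)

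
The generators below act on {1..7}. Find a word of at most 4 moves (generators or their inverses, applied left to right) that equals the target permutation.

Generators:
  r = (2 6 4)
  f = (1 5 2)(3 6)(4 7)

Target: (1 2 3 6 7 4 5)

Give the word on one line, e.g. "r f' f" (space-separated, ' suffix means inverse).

  after r: (2 6 4)
  after f': (1 2 3 6 7 4 5)

r f'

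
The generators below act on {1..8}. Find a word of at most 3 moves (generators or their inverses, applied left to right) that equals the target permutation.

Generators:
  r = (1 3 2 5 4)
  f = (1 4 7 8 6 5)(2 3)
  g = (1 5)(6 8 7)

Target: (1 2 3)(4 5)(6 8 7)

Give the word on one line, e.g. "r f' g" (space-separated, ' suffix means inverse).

  after g: (1 5)(6 8 7)
  after r': (1 2 3)(4 5)(6 8 7)

g r'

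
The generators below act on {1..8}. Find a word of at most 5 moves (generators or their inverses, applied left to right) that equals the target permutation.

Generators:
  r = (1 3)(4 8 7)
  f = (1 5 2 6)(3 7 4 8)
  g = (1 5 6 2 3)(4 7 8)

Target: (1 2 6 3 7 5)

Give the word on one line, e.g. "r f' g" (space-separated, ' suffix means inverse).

f' r' g

  after f': (1 6 2 5)(3 8 4 7)
  after r': (1 6 2 5 3 4 8 7)
  after g: (1 2 6 3 7 5)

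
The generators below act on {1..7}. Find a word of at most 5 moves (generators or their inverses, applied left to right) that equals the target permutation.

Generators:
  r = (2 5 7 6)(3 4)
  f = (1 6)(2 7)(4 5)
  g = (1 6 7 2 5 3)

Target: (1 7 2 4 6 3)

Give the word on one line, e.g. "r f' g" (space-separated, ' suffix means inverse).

  after g: (1 6 7 2 5 3)
  after r': (1 7 6 5 4 3)
  after g: (1 2 5 4)(3 6)
  after f: (1 7 2 4 6 3)

g r' g f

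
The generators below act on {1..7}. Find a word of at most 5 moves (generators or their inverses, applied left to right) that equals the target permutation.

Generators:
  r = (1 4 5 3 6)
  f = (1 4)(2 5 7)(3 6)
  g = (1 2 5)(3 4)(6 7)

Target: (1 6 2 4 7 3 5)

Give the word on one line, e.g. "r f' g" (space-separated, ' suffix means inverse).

r g' f'

  after r: (1 4 5 3 6)
  after g': (1 3 7 6 5 4 2)
  after f': (1 6 2 4 7 3 5)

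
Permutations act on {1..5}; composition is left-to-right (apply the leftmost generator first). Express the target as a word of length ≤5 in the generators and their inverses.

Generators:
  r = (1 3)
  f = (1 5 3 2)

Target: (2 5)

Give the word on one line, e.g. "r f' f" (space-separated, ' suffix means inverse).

  after f: (1 5 3 2)
  after r: (1 5)(2 3)
  after f': (2 5)

f r f'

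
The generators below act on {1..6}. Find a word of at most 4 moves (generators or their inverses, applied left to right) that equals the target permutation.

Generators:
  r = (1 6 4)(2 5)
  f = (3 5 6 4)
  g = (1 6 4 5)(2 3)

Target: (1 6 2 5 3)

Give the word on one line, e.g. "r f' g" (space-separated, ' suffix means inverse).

  after f': (3 4 6 5)
  after r: (1 6 2 5 3)

f' r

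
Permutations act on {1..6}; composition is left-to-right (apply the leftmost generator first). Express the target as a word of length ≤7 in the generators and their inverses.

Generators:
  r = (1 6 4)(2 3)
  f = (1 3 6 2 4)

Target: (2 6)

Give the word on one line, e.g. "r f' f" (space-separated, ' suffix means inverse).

  after f: (1 3 6 2 4)
  after r: (1 2)(3 4 6)
  after f': (1 6)(2 4 3)
  after f': (1 3 6 4)
  after f': (2 6)

f r f' f' f'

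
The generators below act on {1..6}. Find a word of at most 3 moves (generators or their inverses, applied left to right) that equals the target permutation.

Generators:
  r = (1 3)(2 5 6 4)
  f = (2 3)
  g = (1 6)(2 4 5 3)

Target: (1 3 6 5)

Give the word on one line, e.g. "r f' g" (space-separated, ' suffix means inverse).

r g f

  after r: (1 3)(2 5 6 4)
  after g: (1 2 3 6 5)
  after f: (1 3 6 5)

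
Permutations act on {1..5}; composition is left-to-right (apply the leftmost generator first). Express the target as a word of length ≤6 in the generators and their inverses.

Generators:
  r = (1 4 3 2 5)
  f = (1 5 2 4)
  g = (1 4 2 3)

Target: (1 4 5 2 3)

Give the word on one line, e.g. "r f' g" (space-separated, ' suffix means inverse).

g f r g f

  after g: (1 4 2 3)
  after f: (2 3 5)
  after r: (1 4 3)
  after g: (1 2 3 4)
  after f: (1 4 5 2 3)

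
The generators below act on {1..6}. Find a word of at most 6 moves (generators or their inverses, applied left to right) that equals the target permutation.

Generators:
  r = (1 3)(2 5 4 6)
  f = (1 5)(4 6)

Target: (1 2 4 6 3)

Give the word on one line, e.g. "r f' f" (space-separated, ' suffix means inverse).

  after r: (1 3)(2 5 4 6)
  after r: (2 4)(5 6)
  after f': (1 5 4 2 6)
  after r': (1 2 4 6 3)

r r f' r'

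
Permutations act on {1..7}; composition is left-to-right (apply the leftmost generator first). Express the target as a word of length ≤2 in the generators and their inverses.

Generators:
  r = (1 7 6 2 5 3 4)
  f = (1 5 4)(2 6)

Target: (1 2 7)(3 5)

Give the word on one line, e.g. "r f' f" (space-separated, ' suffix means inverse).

  after f: (1 5 4)(2 6)
  after r': (1 2 7)(3 5)

f r'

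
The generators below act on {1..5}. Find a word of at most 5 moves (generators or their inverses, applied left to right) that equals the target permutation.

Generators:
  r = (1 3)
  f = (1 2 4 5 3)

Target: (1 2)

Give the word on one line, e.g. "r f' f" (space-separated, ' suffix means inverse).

  after f': (1 3 5 4 2)
  after r': (2 3 5 4)
  after f: (1 2)

f' r' f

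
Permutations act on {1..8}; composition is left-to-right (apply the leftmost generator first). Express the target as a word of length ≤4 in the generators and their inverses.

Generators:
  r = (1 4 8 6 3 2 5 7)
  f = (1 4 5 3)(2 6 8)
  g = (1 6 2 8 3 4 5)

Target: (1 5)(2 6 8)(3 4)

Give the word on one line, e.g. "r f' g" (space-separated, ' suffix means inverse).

  after f': (1 3 5 4)(2 8 6)
  after f': (1 5)(2 6 8)(3 4)

f' f'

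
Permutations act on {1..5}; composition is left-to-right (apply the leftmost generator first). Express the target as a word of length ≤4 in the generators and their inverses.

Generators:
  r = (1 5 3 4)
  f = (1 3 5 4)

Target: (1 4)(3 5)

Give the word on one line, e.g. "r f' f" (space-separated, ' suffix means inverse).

f r r f'

  after f: (1 3 5 4)
  after r: (1 4 5)
  after r: (3 4)
  after f': (1 4)(3 5)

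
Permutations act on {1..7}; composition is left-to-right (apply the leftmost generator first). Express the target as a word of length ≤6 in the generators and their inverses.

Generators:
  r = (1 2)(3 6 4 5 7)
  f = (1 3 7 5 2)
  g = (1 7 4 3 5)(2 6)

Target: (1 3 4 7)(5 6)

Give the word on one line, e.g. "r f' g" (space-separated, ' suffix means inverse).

  after r': (1 2)(3 7 5 4 6)
  after r': (3 5 6 7 4)
  after g': (1 5 2 6)
  after g': (1 3 4 7)(5 6)

r' r' g' g'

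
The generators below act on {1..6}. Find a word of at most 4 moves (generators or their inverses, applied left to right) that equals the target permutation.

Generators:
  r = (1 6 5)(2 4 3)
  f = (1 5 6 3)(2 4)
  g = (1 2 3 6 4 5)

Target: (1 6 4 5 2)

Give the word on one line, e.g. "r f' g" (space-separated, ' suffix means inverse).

  after r': (1 5 6)(2 3 4)
  after g': (1 4)(3 6 5)
  after g': (1 6 4 5 2)

r' g' g'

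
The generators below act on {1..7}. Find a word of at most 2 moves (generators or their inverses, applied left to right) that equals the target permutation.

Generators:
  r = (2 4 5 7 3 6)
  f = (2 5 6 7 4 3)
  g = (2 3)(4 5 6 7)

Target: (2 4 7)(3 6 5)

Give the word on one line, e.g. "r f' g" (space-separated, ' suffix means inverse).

f r'

  after f: (2 5 6 7 4 3)
  after r': (2 4 7)(3 6 5)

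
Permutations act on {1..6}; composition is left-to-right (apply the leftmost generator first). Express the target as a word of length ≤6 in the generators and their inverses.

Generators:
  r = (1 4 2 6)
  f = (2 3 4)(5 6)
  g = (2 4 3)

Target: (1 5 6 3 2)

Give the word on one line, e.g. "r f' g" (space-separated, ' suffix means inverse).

  after g: (2 4 3)
  after r': (1 6 2)(3 4)
  after f': (1 5 6 4 2)
  after g: (1 5 6 3 2)

g r' f' g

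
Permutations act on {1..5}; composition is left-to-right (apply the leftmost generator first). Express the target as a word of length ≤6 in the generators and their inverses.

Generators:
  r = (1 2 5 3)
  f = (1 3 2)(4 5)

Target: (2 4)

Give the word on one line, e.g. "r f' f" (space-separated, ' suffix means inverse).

r' f' r f' r

  after r': (1 3 5 2)
  after f': (3 4 5)
  after r: (1 2 5)(3 4)
  after f': (1 3 5 2 4)
  after r: (2 4)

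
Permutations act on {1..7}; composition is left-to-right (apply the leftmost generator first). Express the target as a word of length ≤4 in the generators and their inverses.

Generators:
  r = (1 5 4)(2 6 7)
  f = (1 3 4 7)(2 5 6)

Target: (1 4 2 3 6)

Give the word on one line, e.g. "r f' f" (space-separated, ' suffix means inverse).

f r' f

  after f: (1 3 4 7)(2 5 6)
  after r': (1 3 5 2)(4 6 7)
  after f: (1 4 2 3 6)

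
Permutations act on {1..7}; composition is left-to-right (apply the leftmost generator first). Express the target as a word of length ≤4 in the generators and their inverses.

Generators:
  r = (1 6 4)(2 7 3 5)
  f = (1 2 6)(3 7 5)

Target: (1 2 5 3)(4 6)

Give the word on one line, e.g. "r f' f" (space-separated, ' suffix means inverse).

r' r' f'

  after r': (1 4 6)(2 5 3 7)
  after r': (1 6 4)(2 3)(5 7)
  after f': (1 2 5 3)(4 6)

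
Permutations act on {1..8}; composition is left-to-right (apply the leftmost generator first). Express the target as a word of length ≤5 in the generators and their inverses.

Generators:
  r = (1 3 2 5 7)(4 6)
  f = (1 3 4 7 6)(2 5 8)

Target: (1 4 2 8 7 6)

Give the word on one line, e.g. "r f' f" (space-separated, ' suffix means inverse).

f r' f f

  after f: (1 3 4 7 6)(2 5 8)
  after r': (3 6 7 4 5 8)
  after f: (1 3)(2 5)(4 8)
  after f: (1 4 2 8 7 6)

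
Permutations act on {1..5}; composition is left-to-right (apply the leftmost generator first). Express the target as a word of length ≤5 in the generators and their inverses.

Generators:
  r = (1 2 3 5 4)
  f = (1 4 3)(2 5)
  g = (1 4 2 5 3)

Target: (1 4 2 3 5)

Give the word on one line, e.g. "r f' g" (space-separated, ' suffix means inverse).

f r f

  after f: (1 4 3)(2 5)
  after r: (2 4 5 3)
  after f: (1 4 2 3 5)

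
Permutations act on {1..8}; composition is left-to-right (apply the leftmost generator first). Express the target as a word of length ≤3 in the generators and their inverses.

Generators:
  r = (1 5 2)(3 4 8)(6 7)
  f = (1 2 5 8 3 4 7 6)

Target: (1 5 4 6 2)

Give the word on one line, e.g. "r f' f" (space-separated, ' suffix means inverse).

f r'

  after f: (1 2 5 8 3 4 7 6)
  after r': (1 5 4 6 2)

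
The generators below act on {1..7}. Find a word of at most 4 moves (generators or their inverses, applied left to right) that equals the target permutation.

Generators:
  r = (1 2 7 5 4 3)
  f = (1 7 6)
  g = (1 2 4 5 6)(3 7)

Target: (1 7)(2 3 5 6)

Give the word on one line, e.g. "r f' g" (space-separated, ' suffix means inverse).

g r

  after g: (1 2 4 5 6)(3 7)
  after r: (1 7)(2 3 5 6)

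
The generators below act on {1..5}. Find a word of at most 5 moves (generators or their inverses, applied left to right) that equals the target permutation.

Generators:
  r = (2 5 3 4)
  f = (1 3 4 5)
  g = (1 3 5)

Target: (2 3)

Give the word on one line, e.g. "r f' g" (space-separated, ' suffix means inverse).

g' f' r' f'

  after g': (1 5 3)
  after f': (1 4 3 5)
  after r': (1 3 2 4 5)
  after f': (2 3)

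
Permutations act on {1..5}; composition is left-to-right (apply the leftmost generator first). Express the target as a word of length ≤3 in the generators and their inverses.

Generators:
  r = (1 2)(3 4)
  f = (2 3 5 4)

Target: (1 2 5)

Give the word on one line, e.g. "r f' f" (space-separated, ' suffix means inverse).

  after f: (2 3 5 4)
  after f: (2 5)(3 4)
  after r': (1 2 5)

f f r'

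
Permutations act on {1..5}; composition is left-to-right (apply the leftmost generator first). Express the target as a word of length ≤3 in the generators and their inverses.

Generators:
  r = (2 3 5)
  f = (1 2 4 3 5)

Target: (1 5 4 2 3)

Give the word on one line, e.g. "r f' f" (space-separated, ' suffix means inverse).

r' f'

  after r': (2 5 3)
  after f': (1 5 4 2 3)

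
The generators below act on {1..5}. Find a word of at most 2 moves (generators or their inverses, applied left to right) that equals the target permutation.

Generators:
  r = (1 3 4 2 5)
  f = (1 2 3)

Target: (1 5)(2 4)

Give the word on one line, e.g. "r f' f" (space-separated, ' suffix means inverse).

f r

  after f: (1 2 3)
  after r: (1 5)(2 4)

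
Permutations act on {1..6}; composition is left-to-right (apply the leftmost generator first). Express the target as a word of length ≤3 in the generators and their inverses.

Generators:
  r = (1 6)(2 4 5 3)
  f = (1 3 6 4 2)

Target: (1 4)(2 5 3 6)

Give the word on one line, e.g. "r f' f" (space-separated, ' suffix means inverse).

  after f': (1 2 4 6 3)
  after r: (1 4)(2 5 3 6)

f' r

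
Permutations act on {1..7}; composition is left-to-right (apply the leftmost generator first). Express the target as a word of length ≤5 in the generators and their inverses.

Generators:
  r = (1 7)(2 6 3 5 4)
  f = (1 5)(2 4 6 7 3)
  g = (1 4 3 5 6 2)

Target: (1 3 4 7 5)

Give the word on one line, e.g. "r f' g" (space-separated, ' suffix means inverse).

  after r': (1 7)(2 4 5 3 6)
  after r': (2 5 6 4 3)
  after f': (1 5 4 7 6 2)
  after g': (1 3 4 7 5)

r' r' f' g'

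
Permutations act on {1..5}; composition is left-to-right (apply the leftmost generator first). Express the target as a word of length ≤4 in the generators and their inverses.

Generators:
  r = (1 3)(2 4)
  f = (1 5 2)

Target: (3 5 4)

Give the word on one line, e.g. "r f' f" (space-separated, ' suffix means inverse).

  after r': (1 3)(2 4)
  after f: (1 3 5 2 4)
  after r: (3 5 4)

r' f r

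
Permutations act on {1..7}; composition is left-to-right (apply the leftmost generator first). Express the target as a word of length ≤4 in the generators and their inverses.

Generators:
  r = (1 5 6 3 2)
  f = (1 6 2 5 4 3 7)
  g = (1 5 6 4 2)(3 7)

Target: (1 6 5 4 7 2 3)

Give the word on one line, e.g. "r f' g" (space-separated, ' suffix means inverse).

  after f': (1 7 3 4 5 2 6)
  after r': (1 7 6 2 5 3 4)
  after f': (1 3 5 4 7)
  after r': (1 6 5 4 7 2 3)

f' r' f' r'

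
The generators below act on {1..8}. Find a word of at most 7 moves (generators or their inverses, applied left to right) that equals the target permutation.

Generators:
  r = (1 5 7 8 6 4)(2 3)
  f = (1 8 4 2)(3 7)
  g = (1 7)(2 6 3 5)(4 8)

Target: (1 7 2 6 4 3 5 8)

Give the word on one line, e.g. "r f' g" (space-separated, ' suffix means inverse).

r g g g f

  after r: (1 5 7 8 6 4)(2 3)
  after g: (1 2 5)(3 6 8)(4 7)
  after g: (1 6 4)(5 7 8)
  after g: (1 3 5)(2 6 8)(4 7)
  after f: (1 7 2 6 4 3 5 8)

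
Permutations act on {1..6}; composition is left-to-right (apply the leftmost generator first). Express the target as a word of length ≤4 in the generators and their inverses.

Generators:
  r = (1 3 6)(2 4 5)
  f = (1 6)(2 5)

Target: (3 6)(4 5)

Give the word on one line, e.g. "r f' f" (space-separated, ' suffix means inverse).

f' r

  after f': (1 6)(2 5)
  after r: (3 6)(4 5)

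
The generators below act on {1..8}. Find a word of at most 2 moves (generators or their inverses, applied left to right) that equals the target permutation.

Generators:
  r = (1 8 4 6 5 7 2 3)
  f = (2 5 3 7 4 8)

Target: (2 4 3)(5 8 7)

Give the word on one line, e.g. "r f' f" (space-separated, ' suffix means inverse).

f' f'

  after f': (2 8 4 7 3 5)
  after f': (2 4 3)(5 8 7)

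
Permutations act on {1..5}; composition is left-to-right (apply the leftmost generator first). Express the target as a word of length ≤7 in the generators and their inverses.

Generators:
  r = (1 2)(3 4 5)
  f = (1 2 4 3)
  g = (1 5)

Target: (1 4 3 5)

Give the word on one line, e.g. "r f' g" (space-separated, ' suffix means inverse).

  after r: (1 2)(3 4 5)
  after g: (1 2 5 3 4)
  after r: (2 3 5 4)
  after f': (1 3 5 2 4)
  after f': (1 4 3 5)

r g r f' f'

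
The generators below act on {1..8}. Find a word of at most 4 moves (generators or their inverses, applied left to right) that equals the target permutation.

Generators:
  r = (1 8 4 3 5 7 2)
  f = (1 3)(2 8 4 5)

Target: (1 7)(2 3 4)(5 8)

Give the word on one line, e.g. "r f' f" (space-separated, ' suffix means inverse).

  after f: (1 3)(2 8 4 5)
  after r: (1 5)(2 4 7)(3 8)
  after r: (1 7)(2 3 4)(5 8)

f r r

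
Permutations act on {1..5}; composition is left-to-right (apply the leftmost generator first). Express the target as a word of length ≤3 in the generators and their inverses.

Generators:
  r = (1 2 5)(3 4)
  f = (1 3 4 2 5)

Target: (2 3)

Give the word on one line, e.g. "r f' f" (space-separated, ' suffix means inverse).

  after f': (1 5 2 4 3)
  after r: (2 3)

f' r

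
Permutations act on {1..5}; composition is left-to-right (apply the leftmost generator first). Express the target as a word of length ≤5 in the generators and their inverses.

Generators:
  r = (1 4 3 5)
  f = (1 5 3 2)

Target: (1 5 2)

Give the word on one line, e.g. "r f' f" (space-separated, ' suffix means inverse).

r f' r r

  after r: (1 4 3 5)
  after f': (1 4 5 2 3)
  after r: (1 3 4)(2 5)
  after r: (1 5 2)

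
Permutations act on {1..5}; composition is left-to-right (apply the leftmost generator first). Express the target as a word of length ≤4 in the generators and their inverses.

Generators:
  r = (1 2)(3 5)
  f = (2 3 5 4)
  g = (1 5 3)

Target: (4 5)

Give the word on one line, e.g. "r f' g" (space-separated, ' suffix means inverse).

f r' g' r'

  after f: (2 3 5 4)
  after r': (1 2 5 4)
  after g': (1 2)(3 5 4)
  after r': (4 5)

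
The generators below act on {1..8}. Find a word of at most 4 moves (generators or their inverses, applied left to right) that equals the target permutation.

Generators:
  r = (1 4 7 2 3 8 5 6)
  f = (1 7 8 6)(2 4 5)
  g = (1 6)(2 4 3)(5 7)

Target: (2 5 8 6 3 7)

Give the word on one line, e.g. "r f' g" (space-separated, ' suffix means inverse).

f' g' r' f

  after f': (1 6 8 7)(2 5 4)
  after g': (2 7 6 8 5)(3 4)
  after r': (1 6 3)(2 4)(5 7)
  after f: (2 5 8 6 3 7)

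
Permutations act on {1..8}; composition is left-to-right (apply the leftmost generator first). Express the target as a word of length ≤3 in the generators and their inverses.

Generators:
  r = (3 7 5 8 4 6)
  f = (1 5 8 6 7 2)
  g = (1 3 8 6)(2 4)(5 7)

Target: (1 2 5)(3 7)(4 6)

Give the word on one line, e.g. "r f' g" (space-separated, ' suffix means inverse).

f' r

  after f': (1 2 7 6 8 5)
  after r: (1 2 5)(3 7)(4 6)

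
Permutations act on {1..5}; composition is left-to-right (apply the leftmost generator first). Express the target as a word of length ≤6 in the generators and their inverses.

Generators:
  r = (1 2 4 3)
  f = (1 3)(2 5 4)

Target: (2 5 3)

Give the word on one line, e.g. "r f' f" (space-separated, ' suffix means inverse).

r f' r r

  after r: (1 2 4 3)
  after f': (1 4)(2 5)
  after r: (1 3)(2 5 4)
  after r: (2 5 3)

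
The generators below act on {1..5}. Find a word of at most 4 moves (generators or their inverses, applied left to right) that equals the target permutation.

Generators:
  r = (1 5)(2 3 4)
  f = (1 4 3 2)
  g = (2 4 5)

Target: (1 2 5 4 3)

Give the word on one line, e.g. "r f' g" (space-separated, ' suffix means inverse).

r f' g

  after r: (1 5)(2 3 4)
  after f': (1 5 2 4 3)
  after g: (1 2 5 4 3)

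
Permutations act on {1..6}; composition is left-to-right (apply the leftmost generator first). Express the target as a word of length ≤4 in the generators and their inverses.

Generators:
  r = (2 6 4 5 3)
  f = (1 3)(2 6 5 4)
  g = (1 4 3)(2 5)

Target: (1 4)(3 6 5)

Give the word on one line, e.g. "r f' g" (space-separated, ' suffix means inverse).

r f g'

  after r: (2 6 4 5 3)
  after f: (1 3 6 2 5)
  after g': (1 4)(3 6 5)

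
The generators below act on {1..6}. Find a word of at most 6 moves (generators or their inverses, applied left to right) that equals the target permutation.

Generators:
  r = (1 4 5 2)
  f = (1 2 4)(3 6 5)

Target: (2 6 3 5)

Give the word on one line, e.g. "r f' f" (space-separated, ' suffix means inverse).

  after r: (1 4 5 2)
  after r: (1 5)(2 4)
  after r: (1 2 5 4)
  after f: (1 4 2 3 6 5)
  after f: (2 6 3 5)

r r r f f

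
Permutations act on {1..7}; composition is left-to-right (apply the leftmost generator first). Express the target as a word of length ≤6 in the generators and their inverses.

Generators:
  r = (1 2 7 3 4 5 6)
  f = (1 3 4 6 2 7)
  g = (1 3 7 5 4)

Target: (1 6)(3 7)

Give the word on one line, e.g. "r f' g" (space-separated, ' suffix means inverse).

f r g' r' f

  after f: (1 3 4 6 2 7)
  after r: (1 4)(2 3 5 6 7)
  after g': (1 5 6 3 7 2)
  after r': (1 4 3 2 6 7)
  after f: (1 6)(3 7)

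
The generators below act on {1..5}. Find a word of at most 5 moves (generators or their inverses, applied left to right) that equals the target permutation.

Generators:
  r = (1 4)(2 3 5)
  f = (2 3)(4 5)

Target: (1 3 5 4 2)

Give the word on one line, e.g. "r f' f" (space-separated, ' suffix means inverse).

  after f': (2 3)(4 5)
  after r: (1 4 2 5)
  after f: (1 5)(2 4 3)
  after r': (1 3 5 4 2)

f' r f r'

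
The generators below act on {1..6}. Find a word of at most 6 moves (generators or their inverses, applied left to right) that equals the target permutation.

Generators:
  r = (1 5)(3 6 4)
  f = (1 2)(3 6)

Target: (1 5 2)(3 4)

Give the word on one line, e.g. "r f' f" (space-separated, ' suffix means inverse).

r' f f f

  after r': (1 5)(3 4 6)
  after f: (1 5 2)(3 4)
  after f: (1 5)(3 4 6)
  after f: (1 5 2)(3 4)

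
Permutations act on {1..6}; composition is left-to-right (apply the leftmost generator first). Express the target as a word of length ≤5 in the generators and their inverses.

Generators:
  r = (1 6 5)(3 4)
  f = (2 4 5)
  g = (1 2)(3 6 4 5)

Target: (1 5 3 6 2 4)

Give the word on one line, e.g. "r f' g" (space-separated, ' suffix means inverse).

g' r' f'

  after g': (1 2)(3 5 4 6)
  after r': (1 2 5 3 6 4)
  after f': (1 5 3 6 2 4)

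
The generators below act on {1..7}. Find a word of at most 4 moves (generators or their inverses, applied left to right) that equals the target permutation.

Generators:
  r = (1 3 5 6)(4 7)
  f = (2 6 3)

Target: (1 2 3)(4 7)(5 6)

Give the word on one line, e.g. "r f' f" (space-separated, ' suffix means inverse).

r' f'

  after r': (1 6 5 3)(4 7)
  after f': (1 2 3)(4 7)(5 6)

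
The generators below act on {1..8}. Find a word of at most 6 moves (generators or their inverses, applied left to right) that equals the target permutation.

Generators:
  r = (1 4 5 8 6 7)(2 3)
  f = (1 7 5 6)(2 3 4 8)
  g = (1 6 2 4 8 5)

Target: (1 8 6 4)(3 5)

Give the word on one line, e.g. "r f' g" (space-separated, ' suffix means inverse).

r' g' f g'

  after r': (1 7 6 8 5 4)(2 3)
  after g': (1 7)(2 3 6 4 5)
  after f: (1 5 3)(2 4 6 8)
  after g': (1 8 6 4)(3 5)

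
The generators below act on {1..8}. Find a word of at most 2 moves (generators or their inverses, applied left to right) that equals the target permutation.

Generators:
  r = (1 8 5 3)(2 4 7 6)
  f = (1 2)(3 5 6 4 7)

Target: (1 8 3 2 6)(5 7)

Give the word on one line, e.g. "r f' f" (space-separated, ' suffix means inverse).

r f'

  after r: (1 8 5 3)(2 4 7 6)
  after f': (1 8 3 2 6)(5 7)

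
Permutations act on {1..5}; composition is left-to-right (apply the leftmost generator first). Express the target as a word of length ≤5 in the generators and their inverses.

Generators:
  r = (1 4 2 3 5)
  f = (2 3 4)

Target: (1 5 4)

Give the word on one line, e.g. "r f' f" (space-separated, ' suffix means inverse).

r' f' f'

  after r': (1 5 3 2 4)
  after f': (1 5 2 3 4)
  after f': (1 5 4)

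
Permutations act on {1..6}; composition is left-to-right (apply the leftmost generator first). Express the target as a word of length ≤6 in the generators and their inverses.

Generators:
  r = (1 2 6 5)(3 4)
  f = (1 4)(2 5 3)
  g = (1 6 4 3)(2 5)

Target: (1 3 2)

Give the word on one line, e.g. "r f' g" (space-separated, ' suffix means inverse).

  after f': (1 4)(2 3 5)
  after r: (1 3)(2 4)(5 6)
  after g: (2 3 6)(4 5)
  after r: (1 2 4)(3 5)
  after f': (1 3 2)

f' r g r f'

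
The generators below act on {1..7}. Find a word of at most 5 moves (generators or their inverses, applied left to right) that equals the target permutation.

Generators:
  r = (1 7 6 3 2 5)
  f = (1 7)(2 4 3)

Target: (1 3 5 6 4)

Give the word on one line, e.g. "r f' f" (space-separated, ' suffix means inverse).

f' r f' r

  after f': (1 7)(2 3 4)
  after r: (1 6 3 4 5)
  after f': (1 6 4 5 7)(2 3)
  after r: (1 3 5 6 4)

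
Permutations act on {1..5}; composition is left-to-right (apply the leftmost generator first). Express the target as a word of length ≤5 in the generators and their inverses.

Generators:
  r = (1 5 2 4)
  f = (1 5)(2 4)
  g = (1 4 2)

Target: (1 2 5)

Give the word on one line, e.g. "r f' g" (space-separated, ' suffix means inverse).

f g' f g'

  after f: (1 5)(2 4)
  after g': (1 5 2)
  after f: (2 5 4)
  after g': (1 2 5)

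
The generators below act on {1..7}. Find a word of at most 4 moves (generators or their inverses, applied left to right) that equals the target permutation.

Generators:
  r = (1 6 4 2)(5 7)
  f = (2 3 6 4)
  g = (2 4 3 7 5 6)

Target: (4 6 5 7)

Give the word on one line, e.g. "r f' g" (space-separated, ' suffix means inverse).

g' f f

  after g': (2 6 5 7 3 4)
  after f: (2 4 3)(5 7 6)
  after f: (4 6 5 7)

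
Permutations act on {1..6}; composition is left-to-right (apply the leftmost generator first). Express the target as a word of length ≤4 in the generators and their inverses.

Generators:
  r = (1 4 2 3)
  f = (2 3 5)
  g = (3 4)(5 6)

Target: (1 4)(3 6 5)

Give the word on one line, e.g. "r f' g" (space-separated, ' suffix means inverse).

  after f: (2 3 5)
  after g: (2 4 3 6 5)
  after r: (1 4)(3 6 5)

f g r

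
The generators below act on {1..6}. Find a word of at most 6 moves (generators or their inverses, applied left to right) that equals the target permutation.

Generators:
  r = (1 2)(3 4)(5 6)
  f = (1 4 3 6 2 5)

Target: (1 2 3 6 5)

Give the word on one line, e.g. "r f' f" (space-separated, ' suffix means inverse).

  after r': (1 2)(3 4)(5 6)
  after f': (1 6 2 5 3)
  after r': (1 5 4 3 2 6)
  after f': (1 2 3 6 5)

r' f' r' f'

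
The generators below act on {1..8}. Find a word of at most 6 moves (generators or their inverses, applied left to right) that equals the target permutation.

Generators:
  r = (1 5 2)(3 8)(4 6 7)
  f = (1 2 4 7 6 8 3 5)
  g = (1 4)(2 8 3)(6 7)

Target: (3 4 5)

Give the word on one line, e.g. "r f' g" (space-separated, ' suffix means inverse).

  after f': (1 5 3 8 6 7 4 2)
  after g: (1 5 2 4 8 7)
  after g: (1 5 8 6 7 4 3 2)
  after f: (3 4 5)

f' g g f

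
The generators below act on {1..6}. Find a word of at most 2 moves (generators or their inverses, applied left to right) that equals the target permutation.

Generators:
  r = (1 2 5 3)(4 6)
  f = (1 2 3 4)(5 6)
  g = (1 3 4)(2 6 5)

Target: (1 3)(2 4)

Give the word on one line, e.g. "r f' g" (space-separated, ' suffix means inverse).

f' f'

  after f': (1 4 3 2)(5 6)
  after f': (1 3)(2 4)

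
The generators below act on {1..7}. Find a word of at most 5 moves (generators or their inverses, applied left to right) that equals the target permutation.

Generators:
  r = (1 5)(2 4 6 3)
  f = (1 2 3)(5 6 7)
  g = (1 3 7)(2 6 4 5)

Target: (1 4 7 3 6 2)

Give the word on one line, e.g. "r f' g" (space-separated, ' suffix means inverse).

g r r f'

  after g: (1 3 7)(2 6 4 5)
  after r: (1 2 3 7 5 4)
  after r: (1 4 5 6 3 7)
  after f': (1 4 7 3 6 2)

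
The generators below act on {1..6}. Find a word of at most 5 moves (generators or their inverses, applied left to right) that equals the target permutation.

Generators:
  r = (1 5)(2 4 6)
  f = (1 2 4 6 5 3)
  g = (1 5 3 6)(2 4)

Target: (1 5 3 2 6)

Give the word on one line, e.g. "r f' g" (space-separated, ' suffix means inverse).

  after g: (1 5 3 6)(2 4)
  after r': (3 4 6 5)
  after r': (1 5 3 2 6)

g r' r'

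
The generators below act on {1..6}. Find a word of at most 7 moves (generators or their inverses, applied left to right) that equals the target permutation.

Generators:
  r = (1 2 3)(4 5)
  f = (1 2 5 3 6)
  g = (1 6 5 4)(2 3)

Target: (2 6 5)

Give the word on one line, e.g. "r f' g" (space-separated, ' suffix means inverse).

f f f r' r'

  after f: (1 2 5 3 6)
  after f: (1 5 6 2 3)
  after f: (1 3 2 6 5)
  after r': (1 2 6 4 5 3)
  after r': (2 6 5)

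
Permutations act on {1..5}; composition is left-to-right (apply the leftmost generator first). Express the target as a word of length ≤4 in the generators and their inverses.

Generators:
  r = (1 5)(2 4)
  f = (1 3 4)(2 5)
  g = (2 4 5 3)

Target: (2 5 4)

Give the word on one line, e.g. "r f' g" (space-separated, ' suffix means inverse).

  after f: (1 3 4)(2 5)
  after r: (1 3 2)(4 5)
  after g': (1 5 2)
  after r': (2 5 4)

f r g' r'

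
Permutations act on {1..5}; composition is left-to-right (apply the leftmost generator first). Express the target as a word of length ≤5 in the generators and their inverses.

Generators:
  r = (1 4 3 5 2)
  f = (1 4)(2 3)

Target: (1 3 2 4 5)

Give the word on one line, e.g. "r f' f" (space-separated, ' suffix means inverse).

r' r' r'

  after r': (1 2 5 3 4)
  after r': (1 5 4 2 3)
  after r': (1 3 2 4 5)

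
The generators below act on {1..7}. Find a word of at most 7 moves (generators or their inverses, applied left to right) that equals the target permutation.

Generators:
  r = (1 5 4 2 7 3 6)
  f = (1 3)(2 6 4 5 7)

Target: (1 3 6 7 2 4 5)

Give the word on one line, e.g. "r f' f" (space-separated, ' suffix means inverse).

f r' r' f r'

  after f: (1 3)(2 6 4 5 7)
  after r': (1 7 4)(2 3 6 5)
  after r': (1 2 7 5 4 6)
  after f: (1 6 3)
  after r': (1 3 6 7 2 4 5)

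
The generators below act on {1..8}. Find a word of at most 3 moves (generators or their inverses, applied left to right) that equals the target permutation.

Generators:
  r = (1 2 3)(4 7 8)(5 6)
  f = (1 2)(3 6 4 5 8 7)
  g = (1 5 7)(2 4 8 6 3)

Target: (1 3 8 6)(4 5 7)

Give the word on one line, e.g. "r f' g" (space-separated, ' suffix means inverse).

  after f': (1 2)(3 7 8 5 4 6)
  after r: (1 3 8 6)(4 5 7)

f' r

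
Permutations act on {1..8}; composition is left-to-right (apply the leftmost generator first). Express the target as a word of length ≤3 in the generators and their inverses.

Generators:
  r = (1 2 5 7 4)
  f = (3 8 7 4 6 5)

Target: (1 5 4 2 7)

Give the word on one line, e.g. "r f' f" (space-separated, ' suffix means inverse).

  after r': (1 4 7 5 2)
  after r': (1 7 2 4 5)
  after r': (1 5 4 2 7)

r' r' r'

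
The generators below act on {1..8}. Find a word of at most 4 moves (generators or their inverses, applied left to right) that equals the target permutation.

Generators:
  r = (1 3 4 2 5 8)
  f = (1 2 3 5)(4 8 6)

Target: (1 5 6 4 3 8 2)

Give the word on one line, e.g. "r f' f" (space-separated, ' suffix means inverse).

r f

  after r: (1 3 4 2 5 8)
  after f: (1 5 6 4 3 8 2)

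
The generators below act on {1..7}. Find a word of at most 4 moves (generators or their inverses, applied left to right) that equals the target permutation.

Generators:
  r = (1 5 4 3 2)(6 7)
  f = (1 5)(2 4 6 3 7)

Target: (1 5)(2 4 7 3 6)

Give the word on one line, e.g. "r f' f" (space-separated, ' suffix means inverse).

  after r: (1 5 4 3 2)(6 7)
  after f': (2 5)(3 7 4 6)
  after r: (1 5)(2 4 7 3 6)

r f' r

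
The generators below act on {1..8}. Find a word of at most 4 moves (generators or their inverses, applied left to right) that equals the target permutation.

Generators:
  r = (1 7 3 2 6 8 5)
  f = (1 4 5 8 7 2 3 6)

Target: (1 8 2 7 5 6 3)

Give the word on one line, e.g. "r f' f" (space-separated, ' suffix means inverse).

  after f: (1 4 5 8 7 2 3 6)
  after r: (1 4)(3 8)(6 7)
  after f: (1 5 8 6 2 3 7)
  after r': (1 8 2 7 5 6 3)

f r f r'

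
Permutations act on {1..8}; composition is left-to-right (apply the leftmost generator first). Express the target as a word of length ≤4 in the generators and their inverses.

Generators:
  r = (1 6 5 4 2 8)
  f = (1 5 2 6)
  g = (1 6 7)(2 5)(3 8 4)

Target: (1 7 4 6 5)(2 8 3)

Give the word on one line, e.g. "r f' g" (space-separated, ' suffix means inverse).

  after g': (1 7 6)(2 5)(3 4 8)
  after f': (1 7 2)(3 4 8)
  after r': (1 7 4 2 8 3 5 6)
  after f: (1 7 4 6 5)(2 8 3)

g' f' r' f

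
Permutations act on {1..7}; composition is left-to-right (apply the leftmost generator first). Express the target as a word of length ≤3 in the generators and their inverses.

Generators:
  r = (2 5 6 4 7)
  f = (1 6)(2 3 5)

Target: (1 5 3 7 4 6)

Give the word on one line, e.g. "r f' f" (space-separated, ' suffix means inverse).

  after f': (1 6)(2 5 3)
  after r': (1 5 3 7 4 6)

f' r'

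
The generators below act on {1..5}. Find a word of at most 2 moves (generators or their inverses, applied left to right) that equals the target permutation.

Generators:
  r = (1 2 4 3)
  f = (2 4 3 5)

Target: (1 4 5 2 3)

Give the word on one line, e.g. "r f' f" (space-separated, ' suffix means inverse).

  after r: (1 2 4 3)
  after f: (1 4 5 2 3)

r f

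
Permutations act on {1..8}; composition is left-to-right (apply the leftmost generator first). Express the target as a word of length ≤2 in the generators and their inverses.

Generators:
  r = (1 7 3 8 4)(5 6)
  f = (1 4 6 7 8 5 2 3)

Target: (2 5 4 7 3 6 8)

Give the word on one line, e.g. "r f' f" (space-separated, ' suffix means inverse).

r' f'

  after r': (1 4 8 3 7)(5 6)
  after f': (2 5 4 7 3 6 8)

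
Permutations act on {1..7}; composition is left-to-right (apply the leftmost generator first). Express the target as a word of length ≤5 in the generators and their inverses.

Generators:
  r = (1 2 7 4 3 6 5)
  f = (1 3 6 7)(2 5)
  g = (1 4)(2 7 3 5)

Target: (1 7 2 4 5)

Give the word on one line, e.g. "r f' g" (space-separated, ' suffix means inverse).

f' g' f f r

  after f': (1 7 6 3)(2 5)
  after g': (1 2 3 4)(6 7)
  after f: (1 5 2 6)(3 4)
  after f: (1 2 7)(3 4 6)
  after r: (1 7 2 4 5)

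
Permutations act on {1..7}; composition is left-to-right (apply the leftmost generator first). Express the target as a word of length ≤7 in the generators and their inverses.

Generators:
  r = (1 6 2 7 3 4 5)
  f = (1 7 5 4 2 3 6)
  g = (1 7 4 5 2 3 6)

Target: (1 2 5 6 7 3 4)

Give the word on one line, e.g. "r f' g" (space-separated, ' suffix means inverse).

r' f' f' f' r

  after r': (1 5 4 3 7 2 6)
  after f': (1 7 4 2 3)
  after f': (3 6)(5 7)
  after f': (1 6 2 4 5)
  after r: (1 2 5 6 7 3 4)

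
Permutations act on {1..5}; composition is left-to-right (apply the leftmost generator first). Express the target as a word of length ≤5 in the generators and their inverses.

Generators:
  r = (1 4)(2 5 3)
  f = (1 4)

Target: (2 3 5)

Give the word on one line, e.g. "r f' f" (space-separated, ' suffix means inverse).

r f r f

  after r: (1 4)(2 5 3)
  after f: (2 5 3)
  after r: (1 4)(2 3 5)
  after f: (2 3 5)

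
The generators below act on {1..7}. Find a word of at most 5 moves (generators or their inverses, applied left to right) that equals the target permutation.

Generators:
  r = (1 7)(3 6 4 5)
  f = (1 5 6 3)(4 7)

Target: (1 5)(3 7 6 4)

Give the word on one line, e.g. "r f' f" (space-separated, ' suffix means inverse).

r' f' r

  after r': (1 7)(3 5 4 6)
  after f': (1 4 5 7 3)
  after r: (1 5)(3 7 6 4)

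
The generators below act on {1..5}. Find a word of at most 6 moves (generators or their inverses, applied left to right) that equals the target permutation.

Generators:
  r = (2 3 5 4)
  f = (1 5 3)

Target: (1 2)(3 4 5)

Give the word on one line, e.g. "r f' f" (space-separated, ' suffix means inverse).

r f r r

  after r: (2 3 5 4)
  after f: (1 5 4 2)
  after r: (1 4 3 5 2)
  after r: (1 2)(3 4 5)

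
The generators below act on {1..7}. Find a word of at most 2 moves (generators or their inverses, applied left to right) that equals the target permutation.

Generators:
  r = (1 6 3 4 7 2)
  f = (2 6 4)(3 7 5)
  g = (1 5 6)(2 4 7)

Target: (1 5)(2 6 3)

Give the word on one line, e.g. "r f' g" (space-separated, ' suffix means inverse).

  after r: (1 6 3 4 7 2)
  after g': (1 5)(2 6 3)

r g'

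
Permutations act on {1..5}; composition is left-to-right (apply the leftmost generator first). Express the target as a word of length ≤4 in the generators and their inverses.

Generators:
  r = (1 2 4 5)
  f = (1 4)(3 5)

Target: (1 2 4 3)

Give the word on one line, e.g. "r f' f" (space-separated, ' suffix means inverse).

  after f': (1 4)(3 5)
  after r': (1 2)(3 4 5)
  after f: (1 2 4 3)

f' r' f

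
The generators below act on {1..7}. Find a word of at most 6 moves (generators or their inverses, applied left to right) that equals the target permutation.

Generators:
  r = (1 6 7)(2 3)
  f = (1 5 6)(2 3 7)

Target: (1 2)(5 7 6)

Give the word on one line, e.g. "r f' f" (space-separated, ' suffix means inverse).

r' f r' r'

  after r': (1 7 6)(2 3)
  after f: (1 2 7)(5 6)
  after r': (1 3 2 6 5)
  after r': (1 2)(5 7 6)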